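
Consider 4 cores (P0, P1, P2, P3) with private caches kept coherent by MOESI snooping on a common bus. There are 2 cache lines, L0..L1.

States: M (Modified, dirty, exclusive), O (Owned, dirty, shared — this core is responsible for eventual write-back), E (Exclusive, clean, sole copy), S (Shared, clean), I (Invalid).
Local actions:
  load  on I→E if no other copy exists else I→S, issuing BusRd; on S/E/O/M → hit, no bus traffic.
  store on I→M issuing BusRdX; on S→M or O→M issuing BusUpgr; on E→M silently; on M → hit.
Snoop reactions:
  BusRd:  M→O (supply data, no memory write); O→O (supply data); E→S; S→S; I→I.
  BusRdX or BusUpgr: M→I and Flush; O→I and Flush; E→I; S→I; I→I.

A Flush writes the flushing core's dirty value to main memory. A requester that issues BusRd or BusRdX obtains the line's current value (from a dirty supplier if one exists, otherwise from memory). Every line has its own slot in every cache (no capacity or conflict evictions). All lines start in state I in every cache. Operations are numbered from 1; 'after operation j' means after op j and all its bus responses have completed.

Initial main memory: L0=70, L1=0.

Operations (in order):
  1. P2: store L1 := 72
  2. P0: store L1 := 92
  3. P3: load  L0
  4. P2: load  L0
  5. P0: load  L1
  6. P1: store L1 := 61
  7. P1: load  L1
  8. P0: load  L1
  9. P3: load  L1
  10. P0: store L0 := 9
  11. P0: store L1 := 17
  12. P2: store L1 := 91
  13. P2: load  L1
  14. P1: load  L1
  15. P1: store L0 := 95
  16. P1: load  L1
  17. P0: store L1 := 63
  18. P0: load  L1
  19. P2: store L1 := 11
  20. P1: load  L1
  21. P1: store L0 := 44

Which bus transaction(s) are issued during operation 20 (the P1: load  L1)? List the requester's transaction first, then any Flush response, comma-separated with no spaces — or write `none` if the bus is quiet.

1. P2: store L1 := 72  bus=[BusRdX]  L1: P0=I P1=I P2=M P3=I  mem[L1]=0
2. P0: store L1 := 92  bus=[BusRdX,Flush]  L1: P0=M P1=I P2=I P3=I  mem[L1]=72
3. P3: load  L0  bus=[BusRd]  L0: P0=I P1=I P2=I P3=E  mem[L0]=70
4. P2: load  L0  bus=[BusRd]  L0: P0=I P1=I P2=S P3=S  mem[L0]=70
5. P0: load  L1  bus=[-]  L1: P0=M P1=I P2=I P3=I  mem[L1]=72
6. P1: store L1 := 61  bus=[BusRdX,Flush]  L1: P0=I P1=M P2=I P3=I  mem[L1]=92
7. P1: load  L1  bus=[-]  L1: P0=I P1=M P2=I P3=I  mem[L1]=92
8. P0: load  L1  bus=[BusRd]  L1: P0=S P1=O P2=I P3=I  mem[L1]=92
9. P3: load  L1  bus=[BusRd]  L1: P0=S P1=O P2=I P3=S  mem[L1]=92
10. P0: store L0 := 9  bus=[BusRdX]  L0: P0=M P1=I P2=I P3=I  mem[L0]=70
11. P0: store L1 := 17  bus=[BusUpgr,Flush]  L1: P0=M P1=I P2=I P3=I  mem[L1]=61
12. P2: store L1 := 91  bus=[BusRdX,Flush]  L1: P0=I P1=I P2=M P3=I  mem[L1]=17
13. P2: load  L1  bus=[-]  L1: P0=I P1=I P2=M P3=I  mem[L1]=17
14. P1: load  L1  bus=[BusRd]  L1: P0=I P1=S P2=O P3=I  mem[L1]=17
15. P1: store L0 := 95  bus=[BusRdX,Flush]  L0: P0=I P1=M P2=I P3=I  mem[L0]=9
16. P1: load  L1  bus=[-]  L1: P0=I P1=S P2=O P3=I  mem[L1]=17
17. P0: store L1 := 63  bus=[BusRdX,Flush]  L1: P0=M P1=I P2=I P3=I  mem[L1]=91
18. P0: load  L1  bus=[-]  L1: P0=M P1=I P2=I P3=I  mem[L1]=91
19. P2: store L1 := 11  bus=[BusRdX,Flush]  L1: P0=I P1=I P2=M P3=I  mem[L1]=63
20. P1: load  L1  bus=[BusRd]  L1: P0=I P1=S P2=O P3=I  mem[L1]=63
21. P1: store L0 := 44  bus=[-]  L0: P0=I P1=M P2=I P3=I  mem[L0]=9

bus = BusRd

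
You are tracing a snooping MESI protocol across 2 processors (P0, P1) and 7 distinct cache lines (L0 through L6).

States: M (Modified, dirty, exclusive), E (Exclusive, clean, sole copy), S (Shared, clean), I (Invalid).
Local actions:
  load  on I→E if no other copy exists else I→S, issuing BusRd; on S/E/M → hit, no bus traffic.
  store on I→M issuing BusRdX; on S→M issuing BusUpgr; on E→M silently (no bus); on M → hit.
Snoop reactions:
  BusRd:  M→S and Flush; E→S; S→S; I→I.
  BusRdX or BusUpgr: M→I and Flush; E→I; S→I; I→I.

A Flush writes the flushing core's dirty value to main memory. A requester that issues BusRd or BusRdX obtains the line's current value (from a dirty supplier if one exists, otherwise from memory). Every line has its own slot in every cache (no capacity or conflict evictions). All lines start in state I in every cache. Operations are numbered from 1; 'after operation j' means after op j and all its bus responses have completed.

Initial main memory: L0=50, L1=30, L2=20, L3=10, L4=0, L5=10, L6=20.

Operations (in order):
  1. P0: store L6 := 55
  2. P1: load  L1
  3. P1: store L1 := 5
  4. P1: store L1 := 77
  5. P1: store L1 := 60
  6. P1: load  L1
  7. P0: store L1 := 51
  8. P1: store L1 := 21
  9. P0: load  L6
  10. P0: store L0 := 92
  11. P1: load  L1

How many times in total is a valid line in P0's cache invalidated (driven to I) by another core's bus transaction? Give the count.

  op1 P0: store L6 := 55 → M/I on L6; bus BusRdX; mem=20
  op2 P1: load  L1 → I/E on L1; bus BusRd; mem=30
  op3 P1: store L1 := 5 → I/M on L1; bus (none); mem=30
  op4 P1: store L1 := 77 → I/M on L1; bus (none); mem=30
  op5 P1: store L1 := 60 → I/M on L1; bus (none); mem=30
  op6 P1: load  L1 → I/M on L1; bus (none); mem=30
  op7 P0: store L1 := 51 → M/I on L1; bus BusRdX Flush; mem=60
  op8 P1: store L1 := 21 → I/M on L1; bus BusRdX Flush; mem=51
  op9 P0: load  L6 → M/I on L6; bus (none); mem=20
  op10 P0: store L0 := 92 → M/I on L0; bus BusRdX; mem=50
  op11 P1: load  L1 → I/M on L1; bus (none); mem=51

invalidations = 1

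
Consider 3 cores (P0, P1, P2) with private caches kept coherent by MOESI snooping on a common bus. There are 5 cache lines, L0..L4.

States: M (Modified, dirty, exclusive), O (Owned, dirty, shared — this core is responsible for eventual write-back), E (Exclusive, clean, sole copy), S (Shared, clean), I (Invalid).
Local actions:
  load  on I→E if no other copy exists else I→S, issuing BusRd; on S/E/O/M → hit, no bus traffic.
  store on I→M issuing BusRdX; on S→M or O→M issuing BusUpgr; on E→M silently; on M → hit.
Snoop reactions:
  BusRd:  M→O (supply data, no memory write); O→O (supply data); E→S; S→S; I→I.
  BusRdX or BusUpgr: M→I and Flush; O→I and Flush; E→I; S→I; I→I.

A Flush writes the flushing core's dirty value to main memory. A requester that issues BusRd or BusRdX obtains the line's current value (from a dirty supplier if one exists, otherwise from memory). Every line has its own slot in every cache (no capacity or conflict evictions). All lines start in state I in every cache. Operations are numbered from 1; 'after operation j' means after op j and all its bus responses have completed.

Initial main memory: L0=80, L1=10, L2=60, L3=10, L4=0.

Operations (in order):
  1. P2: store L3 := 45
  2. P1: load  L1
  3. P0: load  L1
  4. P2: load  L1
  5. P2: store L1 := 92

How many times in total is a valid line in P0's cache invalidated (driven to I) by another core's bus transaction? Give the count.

[1] P2: store L3 := 45 | P0:I, P1:I, P2:M(45) | bus: BusRdX
[2] P1: load  L1 | P0:I, P1:E(10), P2:I | bus: BusRd
[3] P0: load  L1 | P0:S(10), P1:S(10), P2:I | bus: BusRd
[4] P2: load  L1 | P0:S(10), P1:S(10), P2:S(10) | bus: BusRd
[5] P2: store L1 := 92 | P0:I, P1:I, P2:M(92) | bus: BusUpgr

invalidations = 1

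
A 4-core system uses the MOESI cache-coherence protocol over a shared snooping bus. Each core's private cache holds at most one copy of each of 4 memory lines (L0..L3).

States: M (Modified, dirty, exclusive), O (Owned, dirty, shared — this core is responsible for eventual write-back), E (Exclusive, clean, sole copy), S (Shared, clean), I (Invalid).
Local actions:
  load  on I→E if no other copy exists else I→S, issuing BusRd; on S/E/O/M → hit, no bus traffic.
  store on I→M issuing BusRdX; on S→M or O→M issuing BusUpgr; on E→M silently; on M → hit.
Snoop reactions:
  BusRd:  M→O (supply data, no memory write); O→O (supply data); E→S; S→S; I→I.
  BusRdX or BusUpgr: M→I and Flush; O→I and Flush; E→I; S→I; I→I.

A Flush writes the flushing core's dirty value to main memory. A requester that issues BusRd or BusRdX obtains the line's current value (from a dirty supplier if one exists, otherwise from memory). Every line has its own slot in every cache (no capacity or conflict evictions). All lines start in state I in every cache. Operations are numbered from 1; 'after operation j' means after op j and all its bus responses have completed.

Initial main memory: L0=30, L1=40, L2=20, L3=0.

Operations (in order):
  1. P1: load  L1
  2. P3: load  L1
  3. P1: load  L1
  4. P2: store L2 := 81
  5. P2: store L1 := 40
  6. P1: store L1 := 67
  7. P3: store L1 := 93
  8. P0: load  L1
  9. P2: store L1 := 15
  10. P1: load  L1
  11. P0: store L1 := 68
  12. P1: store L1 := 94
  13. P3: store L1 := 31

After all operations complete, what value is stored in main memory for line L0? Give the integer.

  op1 P1: load  L1 → I/E/I/I on L1; bus BusRd; mem=40
  op2 P3: load  L1 → I/S/I/S on L1; bus BusRd; mem=40
  op3 P1: load  L1 → I/S/I/S on L1; bus (none); mem=40
  op4 P2: store L2 := 81 → I/I/M/I on L2; bus BusRdX; mem=20
  op5 P2: store L1 := 40 → I/I/M/I on L1; bus BusRdX; mem=40
  op6 P1: store L1 := 67 → I/M/I/I on L1; bus BusRdX Flush; mem=40
  op7 P3: store L1 := 93 → I/I/I/M on L1; bus BusRdX Flush; mem=67
  op8 P0: load  L1 → S/I/I/O on L1; bus BusRd; mem=67
  op9 P2: store L1 := 15 → I/I/M/I on L1; bus BusRdX Flush; mem=93
  op10 P1: load  L1 → I/S/O/I on L1; bus BusRd; mem=93
  op11 P0: store L1 := 68 → M/I/I/I on L1; bus BusRdX Flush; mem=15
  op12 P1: store L1 := 94 → I/M/I/I on L1; bus BusRdX Flush; mem=68
  op13 P3: store L1 := 31 → I/I/I/M on L1; bus BusRdX Flush; mem=94

memory[L0] = 30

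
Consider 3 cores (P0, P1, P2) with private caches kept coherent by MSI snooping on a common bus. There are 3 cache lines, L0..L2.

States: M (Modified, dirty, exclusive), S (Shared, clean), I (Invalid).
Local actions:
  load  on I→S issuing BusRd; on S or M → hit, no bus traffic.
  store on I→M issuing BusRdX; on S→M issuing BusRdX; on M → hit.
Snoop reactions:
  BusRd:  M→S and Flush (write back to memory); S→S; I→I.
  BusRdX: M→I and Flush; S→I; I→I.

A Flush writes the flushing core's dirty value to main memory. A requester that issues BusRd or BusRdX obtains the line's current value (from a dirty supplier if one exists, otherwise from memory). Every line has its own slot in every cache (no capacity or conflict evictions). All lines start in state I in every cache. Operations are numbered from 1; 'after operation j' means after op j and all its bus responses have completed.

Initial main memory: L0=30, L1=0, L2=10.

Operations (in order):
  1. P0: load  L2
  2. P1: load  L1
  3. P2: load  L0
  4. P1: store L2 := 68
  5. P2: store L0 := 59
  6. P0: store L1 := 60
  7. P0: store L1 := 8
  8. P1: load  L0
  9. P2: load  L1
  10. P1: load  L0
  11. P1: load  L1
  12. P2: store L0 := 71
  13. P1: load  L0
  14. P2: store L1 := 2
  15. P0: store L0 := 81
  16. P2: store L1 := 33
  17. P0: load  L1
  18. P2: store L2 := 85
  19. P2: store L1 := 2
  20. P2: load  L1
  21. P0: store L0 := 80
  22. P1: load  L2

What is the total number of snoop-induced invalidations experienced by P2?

[1] P0: load  L2 | P0:S(10), P1:I, P2:I | bus: BusRd
[2] P1: load  L1 | P0:I, P1:S(0), P2:I | bus: BusRd
[3] P2: load  L0 | P0:I, P1:I, P2:S(30) | bus: BusRd
[4] P1: store L2 := 68 | P0:I, P1:M(68), P2:I | bus: BusRdX
[5] P2: store L0 := 59 | P0:I, P1:I, P2:M(59) | bus: BusRdX
[6] P0: store L1 := 60 | P0:M(60), P1:I, P2:I | bus: BusRdX
[7] P0: store L1 := 8 | P0:M(8), P1:I, P2:I | bus: none
[8] P1: load  L0 | P0:I, P1:S(59), P2:S(59) | bus: BusRd,Flush
[9] P2: load  L1 | P0:S(8), P1:I, P2:S(8) | bus: BusRd,Flush
[10] P1: load  L0 | P0:I, P1:S(59), P2:S(59) | bus: none
[11] P1: load  L1 | P0:S(8), P1:S(8), P2:S(8) | bus: BusRd
[12] P2: store L0 := 71 | P0:I, P1:I, P2:M(71) | bus: BusRdX
[13] P1: load  L0 | P0:I, P1:S(71), P2:S(71) | bus: BusRd,Flush
[14] P2: store L1 := 2 | P0:I, P1:I, P2:M(2) | bus: BusRdX
[15] P0: store L0 := 81 | P0:M(81), P1:I, P2:I | bus: BusRdX
[16] P2: store L1 := 33 | P0:I, P1:I, P2:M(33) | bus: none
[17] P0: load  L1 | P0:S(33), P1:I, P2:S(33) | bus: BusRd,Flush
[18] P2: store L2 := 85 | P0:I, P1:I, P2:M(85) | bus: BusRdX,Flush
[19] P2: store L1 := 2 | P0:I, P1:I, P2:M(2) | bus: BusRdX
[20] P2: load  L1 | P0:I, P1:I, P2:M(2) | bus: none
[21] P0: store L0 := 80 | P0:M(80), P1:I, P2:I | bus: none
[22] P1: load  L2 | P0:I, P1:S(85), P2:S(85) | bus: BusRd,Flush

invalidations = 1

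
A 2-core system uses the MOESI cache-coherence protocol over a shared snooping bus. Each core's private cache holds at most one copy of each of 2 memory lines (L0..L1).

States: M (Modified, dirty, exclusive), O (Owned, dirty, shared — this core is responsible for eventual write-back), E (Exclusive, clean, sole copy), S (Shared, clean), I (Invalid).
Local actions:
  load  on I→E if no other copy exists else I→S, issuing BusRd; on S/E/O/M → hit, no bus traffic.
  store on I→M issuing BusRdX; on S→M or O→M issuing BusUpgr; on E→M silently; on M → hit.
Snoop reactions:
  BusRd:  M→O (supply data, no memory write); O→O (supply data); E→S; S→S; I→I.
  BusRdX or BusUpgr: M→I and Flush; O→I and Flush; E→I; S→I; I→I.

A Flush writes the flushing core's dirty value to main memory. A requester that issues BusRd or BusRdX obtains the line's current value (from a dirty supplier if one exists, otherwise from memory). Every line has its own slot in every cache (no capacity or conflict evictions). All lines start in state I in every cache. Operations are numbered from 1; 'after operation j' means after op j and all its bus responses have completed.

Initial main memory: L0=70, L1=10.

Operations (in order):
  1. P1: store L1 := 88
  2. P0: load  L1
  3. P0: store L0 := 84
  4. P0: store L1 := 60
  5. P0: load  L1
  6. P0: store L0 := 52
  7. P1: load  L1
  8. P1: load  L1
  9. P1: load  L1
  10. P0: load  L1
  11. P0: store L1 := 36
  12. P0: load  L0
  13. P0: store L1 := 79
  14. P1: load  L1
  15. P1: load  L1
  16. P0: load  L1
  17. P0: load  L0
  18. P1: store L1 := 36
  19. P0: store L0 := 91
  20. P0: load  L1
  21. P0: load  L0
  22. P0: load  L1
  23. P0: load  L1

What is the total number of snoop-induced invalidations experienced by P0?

invalidations = 1

step 1: P1: store L1 := 88  ⟶  IM  (L1)  txn=BusRdX  M[L1]=10
step 2: P0: load  L1  ⟶  SO  (L1)  txn=BusRd  M[L1]=10
step 3: P0: store L0 := 84  ⟶  MI  (L0)  txn=BusRdX  M[L0]=70
step 4: P0: store L1 := 60  ⟶  MI  (L1)  txn=BusUpgr+Flush  M[L1]=88
step 5: P0: load  L1  ⟶  MI  (L1)  txn=∅  M[L1]=88
step 6: P0: store L0 := 52  ⟶  MI  (L0)  txn=∅  M[L0]=70
step 7: P1: load  L1  ⟶  OS  (L1)  txn=BusRd  M[L1]=88
step 8: P1: load  L1  ⟶  OS  (L1)  txn=∅  M[L1]=88
step 9: P1: load  L1  ⟶  OS  (L1)  txn=∅  M[L1]=88
step 10: P0: load  L1  ⟶  OS  (L1)  txn=∅  M[L1]=88
step 11: P0: store L1 := 36  ⟶  MI  (L1)  txn=BusUpgr  M[L1]=88
step 12: P0: load  L0  ⟶  MI  (L0)  txn=∅  M[L0]=70
step 13: P0: store L1 := 79  ⟶  MI  (L1)  txn=∅  M[L1]=88
step 14: P1: load  L1  ⟶  OS  (L1)  txn=BusRd  M[L1]=88
step 15: P1: load  L1  ⟶  OS  (L1)  txn=∅  M[L1]=88
step 16: P0: load  L1  ⟶  OS  (L1)  txn=∅  M[L1]=88
step 17: P0: load  L0  ⟶  MI  (L0)  txn=∅  M[L0]=70
step 18: P1: store L1 := 36  ⟶  IM  (L1)  txn=BusUpgr+Flush  M[L1]=79
step 19: P0: store L0 := 91  ⟶  MI  (L0)  txn=∅  M[L0]=70
step 20: P0: load  L1  ⟶  SO  (L1)  txn=BusRd  M[L1]=79
step 21: P0: load  L0  ⟶  MI  (L0)  txn=∅  M[L0]=70
step 22: P0: load  L1  ⟶  SO  (L1)  txn=∅  M[L1]=79
step 23: P0: load  L1  ⟶  SO  (L1)  txn=∅  M[L1]=79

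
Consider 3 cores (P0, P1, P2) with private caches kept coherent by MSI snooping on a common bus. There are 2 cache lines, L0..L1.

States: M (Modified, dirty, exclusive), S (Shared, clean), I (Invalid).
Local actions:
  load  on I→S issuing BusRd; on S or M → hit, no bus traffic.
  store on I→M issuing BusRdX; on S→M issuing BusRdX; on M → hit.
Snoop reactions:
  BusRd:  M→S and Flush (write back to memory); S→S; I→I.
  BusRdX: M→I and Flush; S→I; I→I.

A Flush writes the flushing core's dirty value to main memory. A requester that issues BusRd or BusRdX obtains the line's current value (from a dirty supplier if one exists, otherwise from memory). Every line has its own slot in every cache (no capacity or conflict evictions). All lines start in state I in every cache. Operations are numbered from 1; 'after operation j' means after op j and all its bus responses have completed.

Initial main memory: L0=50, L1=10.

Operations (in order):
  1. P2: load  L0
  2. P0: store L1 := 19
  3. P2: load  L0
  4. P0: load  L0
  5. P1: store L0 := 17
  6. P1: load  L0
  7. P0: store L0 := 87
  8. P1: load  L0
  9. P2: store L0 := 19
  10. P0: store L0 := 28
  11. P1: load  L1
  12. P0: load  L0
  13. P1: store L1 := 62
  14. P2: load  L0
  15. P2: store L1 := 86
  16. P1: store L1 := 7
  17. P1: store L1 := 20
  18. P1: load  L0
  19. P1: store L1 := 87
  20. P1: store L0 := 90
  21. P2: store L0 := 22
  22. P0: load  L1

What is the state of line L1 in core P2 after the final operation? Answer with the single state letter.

state = I

step 1: P2: load  L0  ⟶  IIS  (L0)  txn=BusRd  M[L0]=50
step 2: P0: store L1 := 19  ⟶  MII  (L1)  txn=BusRdX  M[L1]=10
step 3: P2: load  L0  ⟶  IIS  (L0)  txn=∅  M[L0]=50
step 4: P0: load  L0  ⟶  SIS  (L0)  txn=BusRd  M[L0]=50
step 5: P1: store L0 := 17  ⟶  IMI  (L0)  txn=BusRdX  M[L0]=50
step 6: P1: load  L0  ⟶  IMI  (L0)  txn=∅  M[L0]=50
step 7: P0: store L0 := 87  ⟶  MII  (L0)  txn=BusRdX+Flush  M[L0]=17
step 8: P1: load  L0  ⟶  SSI  (L0)  txn=BusRd+Flush  M[L0]=87
step 9: P2: store L0 := 19  ⟶  IIM  (L0)  txn=BusRdX  M[L0]=87
step 10: P0: store L0 := 28  ⟶  MII  (L0)  txn=BusRdX+Flush  M[L0]=19
step 11: P1: load  L1  ⟶  SSI  (L1)  txn=BusRd+Flush  M[L1]=19
step 12: P0: load  L0  ⟶  MII  (L0)  txn=∅  M[L0]=19
step 13: P1: store L1 := 62  ⟶  IMI  (L1)  txn=BusRdX  M[L1]=19
step 14: P2: load  L0  ⟶  SIS  (L0)  txn=BusRd+Flush  M[L0]=28
step 15: P2: store L1 := 86  ⟶  IIM  (L1)  txn=BusRdX+Flush  M[L1]=62
step 16: P1: store L1 := 7  ⟶  IMI  (L1)  txn=BusRdX+Flush  M[L1]=86
step 17: P1: store L1 := 20  ⟶  IMI  (L1)  txn=∅  M[L1]=86
step 18: P1: load  L0  ⟶  SSS  (L0)  txn=BusRd  M[L0]=28
step 19: P1: store L1 := 87  ⟶  IMI  (L1)  txn=∅  M[L1]=86
step 20: P1: store L0 := 90  ⟶  IMI  (L0)  txn=BusRdX  M[L0]=28
step 21: P2: store L0 := 22  ⟶  IIM  (L0)  txn=BusRdX+Flush  M[L0]=90
step 22: P0: load  L1  ⟶  SSI  (L1)  txn=BusRd+Flush  M[L1]=87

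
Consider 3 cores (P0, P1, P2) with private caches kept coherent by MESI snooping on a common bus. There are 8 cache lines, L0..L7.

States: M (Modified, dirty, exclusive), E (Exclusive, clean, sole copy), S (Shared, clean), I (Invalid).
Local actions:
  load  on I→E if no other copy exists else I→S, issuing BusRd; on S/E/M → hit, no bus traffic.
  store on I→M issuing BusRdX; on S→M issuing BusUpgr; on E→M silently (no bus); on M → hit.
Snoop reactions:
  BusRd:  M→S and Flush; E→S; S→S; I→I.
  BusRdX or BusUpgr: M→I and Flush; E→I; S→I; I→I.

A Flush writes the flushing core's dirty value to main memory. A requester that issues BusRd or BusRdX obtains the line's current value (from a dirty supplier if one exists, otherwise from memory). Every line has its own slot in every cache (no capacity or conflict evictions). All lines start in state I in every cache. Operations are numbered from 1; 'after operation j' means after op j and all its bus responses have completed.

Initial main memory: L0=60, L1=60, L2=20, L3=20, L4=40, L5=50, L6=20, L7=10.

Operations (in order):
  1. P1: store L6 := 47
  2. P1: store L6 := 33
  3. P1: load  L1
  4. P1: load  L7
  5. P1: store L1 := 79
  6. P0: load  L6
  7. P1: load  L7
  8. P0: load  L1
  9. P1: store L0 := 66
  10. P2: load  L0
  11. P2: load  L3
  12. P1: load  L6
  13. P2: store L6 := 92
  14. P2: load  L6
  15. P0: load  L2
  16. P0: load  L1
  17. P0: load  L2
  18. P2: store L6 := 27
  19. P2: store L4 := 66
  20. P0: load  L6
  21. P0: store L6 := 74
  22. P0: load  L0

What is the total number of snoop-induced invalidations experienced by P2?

1. P1: store L6 := 47  bus=[BusRdX]  L6: P0=I P1=M P2=I  mem[L6]=20
2. P1: store L6 := 33  bus=[-]  L6: P0=I P1=M P2=I  mem[L6]=20
3. P1: load  L1  bus=[BusRd]  L1: P0=I P1=E P2=I  mem[L1]=60
4. P1: load  L7  bus=[BusRd]  L7: P0=I P1=E P2=I  mem[L7]=10
5. P1: store L1 := 79  bus=[-]  L1: P0=I P1=M P2=I  mem[L1]=60
6. P0: load  L6  bus=[BusRd,Flush]  L6: P0=S P1=S P2=I  mem[L6]=33
7. P1: load  L7  bus=[-]  L7: P0=I P1=E P2=I  mem[L7]=10
8. P0: load  L1  bus=[BusRd,Flush]  L1: P0=S P1=S P2=I  mem[L1]=79
9. P1: store L0 := 66  bus=[BusRdX]  L0: P0=I P1=M P2=I  mem[L0]=60
10. P2: load  L0  bus=[BusRd,Flush]  L0: P0=I P1=S P2=S  mem[L0]=66
11. P2: load  L3  bus=[BusRd]  L3: P0=I P1=I P2=E  mem[L3]=20
12. P1: load  L6  bus=[-]  L6: P0=S P1=S P2=I  mem[L6]=33
13. P2: store L6 := 92  bus=[BusRdX]  L6: P0=I P1=I P2=M  mem[L6]=33
14. P2: load  L6  bus=[-]  L6: P0=I P1=I P2=M  mem[L6]=33
15. P0: load  L2  bus=[BusRd]  L2: P0=E P1=I P2=I  mem[L2]=20
16. P0: load  L1  bus=[-]  L1: P0=S P1=S P2=I  mem[L1]=79
17. P0: load  L2  bus=[-]  L2: P0=E P1=I P2=I  mem[L2]=20
18. P2: store L6 := 27  bus=[-]  L6: P0=I P1=I P2=M  mem[L6]=33
19. P2: store L4 := 66  bus=[BusRdX]  L4: P0=I P1=I P2=M  mem[L4]=40
20. P0: load  L6  bus=[BusRd,Flush]  L6: P0=S P1=I P2=S  mem[L6]=27
21. P0: store L6 := 74  bus=[BusUpgr]  L6: P0=M P1=I P2=I  mem[L6]=27
22. P0: load  L0  bus=[BusRd]  L0: P0=S P1=S P2=S  mem[L0]=66

invalidations = 1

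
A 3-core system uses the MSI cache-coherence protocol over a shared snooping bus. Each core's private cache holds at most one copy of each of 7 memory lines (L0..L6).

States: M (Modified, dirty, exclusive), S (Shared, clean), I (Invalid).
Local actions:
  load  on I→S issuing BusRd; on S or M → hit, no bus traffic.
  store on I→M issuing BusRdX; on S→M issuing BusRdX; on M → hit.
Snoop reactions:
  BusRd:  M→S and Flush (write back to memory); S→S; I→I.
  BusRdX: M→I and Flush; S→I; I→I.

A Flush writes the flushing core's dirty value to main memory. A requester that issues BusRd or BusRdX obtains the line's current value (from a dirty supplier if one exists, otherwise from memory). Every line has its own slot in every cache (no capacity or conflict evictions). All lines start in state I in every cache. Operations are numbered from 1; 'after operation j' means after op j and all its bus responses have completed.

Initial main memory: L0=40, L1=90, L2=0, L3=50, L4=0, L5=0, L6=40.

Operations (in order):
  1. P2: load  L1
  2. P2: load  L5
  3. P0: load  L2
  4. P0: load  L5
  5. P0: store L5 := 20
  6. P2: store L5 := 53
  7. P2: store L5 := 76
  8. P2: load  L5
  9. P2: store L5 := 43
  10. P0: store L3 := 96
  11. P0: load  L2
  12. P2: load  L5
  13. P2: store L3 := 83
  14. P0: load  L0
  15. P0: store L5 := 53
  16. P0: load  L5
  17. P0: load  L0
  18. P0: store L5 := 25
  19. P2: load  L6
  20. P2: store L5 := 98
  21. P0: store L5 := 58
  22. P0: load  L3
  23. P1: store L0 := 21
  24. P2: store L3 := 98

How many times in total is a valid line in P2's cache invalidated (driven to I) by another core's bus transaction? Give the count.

invalidations = 3

step 1: P2: load  L1  ⟶  IIS  (L1)  txn=BusRd  M[L1]=90
step 2: P2: load  L5  ⟶  IIS  (L5)  txn=BusRd  M[L5]=0
step 3: P0: load  L2  ⟶  SII  (L2)  txn=BusRd  M[L2]=0
step 4: P0: load  L5  ⟶  SIS  (L5)  txn=BusRd  M[L5]=0
step 5: P0: store L5 := 20  ⟶  MII  (L5)  txn=BusRdX  M[L5]=0
step 6: P2: store L5 := 53  ⟶  IIM  (L5)  txn=BusRdX+Flush  M[L5]=20
step 7: P2: store L5 := 76  ⟶  IIM  (L5)  txn=∅  M[L5]=20
step 8: P2: load  L5  ⟶  IIM  (L5)  txn=∅  M[L5]=20
step 9: P2: store L5 := 43  ⟶  IIM  (L5)  txn=∅  M[L5]=20
step 10: P0: store L3 := 96  ⟶  MII  (L3)  txn=BusRdX  M[L3]=50
step 11: P0: load  L2  ⟶  SII  (L2)  txn=∅  M[L2]=0
step 12: P2: load  L5  ⟶  IIM  (L5)  txn=∅  M[L5]=20
step 13: P2: store L3 := 83  ⟶  IIM  (L3)  txn=BusRdX+Flush  M[L3]=96
step 14: P0: load  L0  ⟶  SII  (L0)  txn=BusRd  M[L0]=40
step 15: P0: store L5 := 53  ⟶  MII  (L5)  txn=BusRdX+Flush  M[L5]=43
step 16: P0: load  L5  ⟶  MII  (L5)  txn=∅  M[L5]=43
step 17: P0: load  L0  ⟶  SII  (L0)  txn=∅  M[L0]=40
step 18: P0: store L5 := 25  ⟶  MII  (L5)  txn=∅  M[L5]=43
step 19: P2: load  L6  ⟶  IIS  (L6)  txn=BusRd  M[L6]=40
step 20: P2: store L5 := 98  ⟶  IIM  (L5)  txn=BusRdX+Flush  M[L5]=25
step 21: P0: store L5 := 58  ⟶  MII  (L5)  txn=BusRdX+Flush  M[L5]=98
step 22: P0: load  L3  ⟶  SIS  (L3)  txn=BusRd+Flush  M[L3]=83
step 23: P1: store L0 := 21  ⟶  IMI  (L0)  txn=BusRdX  M[L0]=40
step 24: P2: store L3 := 98  ⟶  IIM  (L3)  txn=BusRdX  M[L3]=83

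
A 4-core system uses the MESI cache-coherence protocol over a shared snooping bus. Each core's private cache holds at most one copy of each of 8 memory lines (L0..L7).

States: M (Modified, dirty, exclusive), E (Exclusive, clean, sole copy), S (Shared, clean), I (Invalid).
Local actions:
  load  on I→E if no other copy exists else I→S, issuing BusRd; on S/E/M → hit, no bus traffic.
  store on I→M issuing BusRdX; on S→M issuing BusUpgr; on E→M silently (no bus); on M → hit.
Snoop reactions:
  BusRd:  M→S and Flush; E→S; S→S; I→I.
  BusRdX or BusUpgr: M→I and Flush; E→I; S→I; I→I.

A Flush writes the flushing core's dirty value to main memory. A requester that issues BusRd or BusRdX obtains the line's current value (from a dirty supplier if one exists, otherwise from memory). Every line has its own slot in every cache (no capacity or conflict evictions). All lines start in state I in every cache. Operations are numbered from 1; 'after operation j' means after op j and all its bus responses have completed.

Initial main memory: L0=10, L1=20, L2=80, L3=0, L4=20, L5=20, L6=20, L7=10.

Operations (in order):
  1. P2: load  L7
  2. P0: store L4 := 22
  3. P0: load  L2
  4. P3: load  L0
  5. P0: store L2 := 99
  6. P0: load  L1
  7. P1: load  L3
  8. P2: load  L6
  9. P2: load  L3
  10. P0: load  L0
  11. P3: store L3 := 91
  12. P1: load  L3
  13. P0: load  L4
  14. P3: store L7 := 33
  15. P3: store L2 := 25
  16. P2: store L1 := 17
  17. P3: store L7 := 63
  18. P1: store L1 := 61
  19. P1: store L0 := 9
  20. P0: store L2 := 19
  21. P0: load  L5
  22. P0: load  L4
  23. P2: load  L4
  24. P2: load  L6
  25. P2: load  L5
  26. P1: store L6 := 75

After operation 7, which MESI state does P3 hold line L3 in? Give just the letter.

1. P2: load  L7  bus=[BusRd]  L7: P0=I P1=I P2=E P3=I  mem[L7]=10
2. P0: store L4 := 22  bus=[BusRdX]  L4: P0=M P1=I P2=I P3=I  mem[L4]=20
3. P0: load  L2  bus=[BusRd]  L2: P0=E P1=I P2=I P3=I  mem[L2]=80
4. P3: load  L0  bus=[BusRd]  L0: P0=I P1=I P2=I P3=E  mem[L0]=10
5. P0: store L2 := 99  bus=[-]  L2: P0=M P1=I P2=I P3=I  mem[L2]=80
6. P0: load  L1  bus=[BusRd]  L1: P0=E P1=I P2=I P3=I  mem[L1]=20
7. P1: load  L3  bus=[BusRd]  L3: P0=I P1=E P2=I P3=I  mem[L3]=0
8. P2: load  L6  bus=[BusRd]  L6: P0=I P1=I P2=E P3=I  mem[L6]=20
9. P2: load  L3  bus=[BusRd]  L3: P0=I P1=S P2=S P3=I  mem[L3]=0
10. P0: load  L0  bus=[BusRd]  L0: P0=S P1=I P2=I P3=S  mem[L0]=10
11. P3: store L3 := 91  bus=[BusRdX]  L3: P0=I P1=I P2=I P3=M  mem[L3]=0
12. P1: load  L3  bus=[BusRd,Flush]  L3: P0=I P1=S P2=I P3=S  mem[L3]=91
13. P0: load  L4  bus=[-]  L4: P0=M P1=I P2=I P3=I  mem[L4]=20
14. P3: store L7 := 33  bus=[BusRdX]  L7: P0=I P1=I P2=I P3=M  mem[L7]=10
15. P3: store L2 := 25  bus=[BusRdX,Flush]  L2: P0=I P1=I P2=I P3=M  mem[L2]=99
16. P2: store L1 := 17  bus=[BusRdX]  L1: P0=I P1=I P2=M P3=I  mem[L1]=20
17. P3: store L7 := 63  bus=[-]  L7: P0=I P1=I P2=I P3=M  mem[L7]=10
18. P1: store L1 := 61  bus=[BusRdX,Flush]  L1: P0=I P1=M P2=I P3=I  mem[L1]=17
19. P1: store L0 := 9  bus=[BusRdX]  L0: P0=I P1=M P2=I P3=I  mem[L0]=10
20. P0: store L2 := 19  bus=[BusRdX,Flush]  L2: P0=M P1=I P2=I P3=I  mem[L2]=25
21. P0: load  L5  bus=[BusRd]  L5: P0=E P1=I P2=I P3=I  mem[L5]=20
22. P0: load  L4  bus=[-]  L4: P0=M P1=I P2=I P3=I  mem[L4]=20
23. P2: load  L4  bus=[BusRd,Flush]  L4: P0=S P1=I P2=S P3=I  mem[L4]=22
24. P2: load  L6  bus=[-]  L6: P0=I P1=I P2=E P3=I  mem[L6]=20
25. P2: load  L5  bus=[BusRd]  L5: P0=S P1=I P2=S P3=I  mem[L5]=20
26. P1: store L6 := 75  bus=[BusRdX]  L6: P0=I P1=M P2=I P3=I  mem[L6]=20

state = I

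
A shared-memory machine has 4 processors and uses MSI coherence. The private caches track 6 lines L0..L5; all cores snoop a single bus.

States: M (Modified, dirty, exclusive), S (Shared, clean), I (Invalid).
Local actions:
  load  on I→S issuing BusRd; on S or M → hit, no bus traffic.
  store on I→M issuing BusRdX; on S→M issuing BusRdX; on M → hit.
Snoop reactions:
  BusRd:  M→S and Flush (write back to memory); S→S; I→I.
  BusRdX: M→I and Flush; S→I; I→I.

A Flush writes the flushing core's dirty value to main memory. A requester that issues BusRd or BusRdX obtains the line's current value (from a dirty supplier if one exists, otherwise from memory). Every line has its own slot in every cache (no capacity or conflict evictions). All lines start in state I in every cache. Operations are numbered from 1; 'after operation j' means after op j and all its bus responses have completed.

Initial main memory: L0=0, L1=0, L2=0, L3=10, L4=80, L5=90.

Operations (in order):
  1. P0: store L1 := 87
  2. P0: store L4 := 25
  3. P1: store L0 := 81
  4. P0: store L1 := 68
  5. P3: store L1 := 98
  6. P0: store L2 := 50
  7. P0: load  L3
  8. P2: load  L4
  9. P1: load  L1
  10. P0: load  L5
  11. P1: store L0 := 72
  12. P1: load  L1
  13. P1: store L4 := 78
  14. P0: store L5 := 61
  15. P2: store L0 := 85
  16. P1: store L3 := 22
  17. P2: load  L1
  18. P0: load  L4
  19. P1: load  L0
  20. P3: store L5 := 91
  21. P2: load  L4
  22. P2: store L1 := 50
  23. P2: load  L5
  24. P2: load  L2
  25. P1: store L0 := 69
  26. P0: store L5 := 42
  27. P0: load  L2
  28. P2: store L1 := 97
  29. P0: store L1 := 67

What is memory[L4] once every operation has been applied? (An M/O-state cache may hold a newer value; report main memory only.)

step 1: P0: store L1 := 87  ⟶  MIII  (L1)  txn=BusRdX  M[L1]=0
step 2: P0: store L4 := 25  ⟶  MIII  (L4)  txn=BusRdX  M[L4]=80
step 3: P1: store L0 := 81  ⟶  IMII  (L0)  txn=BusRdX  M[L0]=0
step 4: P0: store L1 := 68  ⟶  MIII  (L1)  txn=∅  M[L1]=0
step 5: P3: store L1 := 98  ⟶  IIIM  (L1)  txn=BusRdX+Flush  M[L1]=68
step 6: P0: store L2 := 50  ⟶  MIII  (L2)  txn=BusRdX  M[L2]=0
step 7: P0: load  L3  ⟶  SIII  (L3)  txn=BusRd  M[L3]=10
step 8: P2: load  L4  ⟶  SISI  (L4)  txn=BusRd+Flush  M[L4]=25
step 9: P1: load  L1  ⟶  ISIS  (L1)  txn=BusRd+Flush  M[L1]=98
step 10: P0: load  L5  ⟶  SIII  (L5)  txn=BusRd  M[L5]=90
step 11: P1: store L0 := 72  ⟶  IMII  (L0)  txn=∅  M[L0]=0
step 12: P1: load  L1  ⟶  ISIS  (L1)  txn=∅  M[L1]=98
step 13: P1: store L4 := 78  ⟶  IMII  (L4)  txn=BusRdX  M[L4]=25
step 14: P0: store L5 := 61  ⟶  MIII  (L5)  txn=BusRdX  M[L5]=90
step 15: P2: store L0 := 85  ⟶  IIMI  (L0)  txn=BusRdX+Flush  M[L0]=72
step 16: P1: store L3 := 22  ⟶  IMII  (L3)  txn=BusRdX  M[L3]=10
step 17: P2: load  L1  ⟶  ISSS  (L1)  txn=BusRd  M[L1]=98
step 18: P0: load  L4  ⟶  SSII  (L4)  txn=BusRd+Flush  M[L4]=78
step 19: P1: load  L0  ⟶  ISSI  (L0)  txn=BusRd+Flush  M[L0]=85
step 20: P3: store L5 := 91  ⟶  IIIM  (L5)  txn=BusRdX+Flush  M[L5]=61
step 21: P2: load  L4  ⟶  SSSI  (L4)  txn=BusRd  M[L4]=78
step 22: P2: store L1 := 50  ⟶  IIMI  (L1)  txn=BusRdX  M[L1]=98
step 23: P2: load  L5  ⟶  IISS  (L5)  txn=BusRd+Flush  M[L5]=91
step 24: P2: load  L2  ⟶  SISI  (L2)  txn=BusRd+Flush  M[L2]=50
step 25: P1: store L0 := 69  ⟶  IMII  (L0)  txn=BusRdX  M[L0]=85
step 26: P0: store L5 := 42  ⟶  MIII  (L5)  txn=BusRdX  M[L5]=91
step 27: P0: load  L2  ⟶  SISI  (L2)  txn=∅  M[L2]=50
step 28: P2: store L1 := 97  ⟶  IIMI  (L1)  txn=∅  M[L1]=98
step 29: P0: store L1 := 67  ⟶  MIII  (L1)  txn=BusRdX+Flush  M[L1]=97

memory[L4] = 78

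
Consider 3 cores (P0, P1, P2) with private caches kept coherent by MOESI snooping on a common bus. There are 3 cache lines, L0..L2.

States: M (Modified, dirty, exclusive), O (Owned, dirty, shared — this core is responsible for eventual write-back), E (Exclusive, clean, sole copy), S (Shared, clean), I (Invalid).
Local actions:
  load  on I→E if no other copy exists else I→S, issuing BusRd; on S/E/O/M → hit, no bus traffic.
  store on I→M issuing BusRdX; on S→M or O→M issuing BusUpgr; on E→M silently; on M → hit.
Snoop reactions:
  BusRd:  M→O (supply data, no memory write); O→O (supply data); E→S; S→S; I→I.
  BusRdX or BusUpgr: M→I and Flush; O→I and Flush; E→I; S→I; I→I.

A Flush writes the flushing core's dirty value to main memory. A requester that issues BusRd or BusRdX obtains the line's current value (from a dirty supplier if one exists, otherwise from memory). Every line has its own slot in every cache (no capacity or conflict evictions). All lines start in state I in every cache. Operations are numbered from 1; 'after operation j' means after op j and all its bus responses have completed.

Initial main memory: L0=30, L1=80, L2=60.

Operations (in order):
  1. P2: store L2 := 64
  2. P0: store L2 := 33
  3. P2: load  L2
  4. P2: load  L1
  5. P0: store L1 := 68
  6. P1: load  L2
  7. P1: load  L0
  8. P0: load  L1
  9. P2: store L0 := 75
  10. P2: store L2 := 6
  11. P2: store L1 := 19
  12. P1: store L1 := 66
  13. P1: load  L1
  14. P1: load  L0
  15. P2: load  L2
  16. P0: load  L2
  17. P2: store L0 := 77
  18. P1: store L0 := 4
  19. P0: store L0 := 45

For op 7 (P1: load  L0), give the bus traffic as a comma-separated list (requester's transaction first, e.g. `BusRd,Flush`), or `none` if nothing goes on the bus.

bus = BusRd

[1] P2: store L2 := 64 | P0:I, P1:I, P2:M(64) | bus: BusRdX
[2] P0: store L2 := 33 | P0:M(33), P1:I, P2:I | bus: BusRdX,Flush
[3] P2: load  L2 | P0:O(33), P1:I, P2:S(33) | bus: BusRd
[4] P2: load  L1 | P0:I, P1:I, P2:E(80) | bus: BusRd
[5] P0: store L1 := 68 | P0:M(68), P1:I, P2:I | bus: BusRdX
[6] P1: load  L2 | P0:O(33), P1:S(33), P2:S(33) | bus: BusRd
[7] P1: load  L0 | P0:I, P1:E(30), P2:I | bus: BusRd
[8] P0: load  L1 | P0:M(68), P1:I, P2:I | bus: none
[9] P2: store L0 := 75 | P0:I, P1:I, P2:M(75) | bus: BusRdX
[10] P2: store L2 := 6 | P0:I, P1:I, P2:M(6) | bus: BusUpgr,Flush
[11] P2: store L1 := 19 | P0:I, P1:I, P2:M(19) | bus: BusRdX,Flush
[12] P1: store L1 := 66 | P0:I, P1:M(66), P2:I | bus: BusRdX,Flush
[13] P1: load  L1 | P0:I, P1:M(66), P2:I | bus: none
[14] P1: load  L0 | P0:I, P1:S(75), P2:O(75) | bus: BusRd
[15] P2: load  L2 | P0:I, P1:I, P2:M(6) | bus: none
[16] P0: load  L2 | P0:S(6), P1:I, P2:O(6) | bus: BusRd
[17] P2: store L0 := 77 | P0:I, P1:I, P2:M(77) | bus: BusUpgr
[18] P1: store L0 := 4 | P0:I, P1:M(4), P2:I | bus: BusRdX,Flush
[19] P0: store L0 := 45 | P0:M(45), P1:I, P2:I | bus: BusRdX,Flush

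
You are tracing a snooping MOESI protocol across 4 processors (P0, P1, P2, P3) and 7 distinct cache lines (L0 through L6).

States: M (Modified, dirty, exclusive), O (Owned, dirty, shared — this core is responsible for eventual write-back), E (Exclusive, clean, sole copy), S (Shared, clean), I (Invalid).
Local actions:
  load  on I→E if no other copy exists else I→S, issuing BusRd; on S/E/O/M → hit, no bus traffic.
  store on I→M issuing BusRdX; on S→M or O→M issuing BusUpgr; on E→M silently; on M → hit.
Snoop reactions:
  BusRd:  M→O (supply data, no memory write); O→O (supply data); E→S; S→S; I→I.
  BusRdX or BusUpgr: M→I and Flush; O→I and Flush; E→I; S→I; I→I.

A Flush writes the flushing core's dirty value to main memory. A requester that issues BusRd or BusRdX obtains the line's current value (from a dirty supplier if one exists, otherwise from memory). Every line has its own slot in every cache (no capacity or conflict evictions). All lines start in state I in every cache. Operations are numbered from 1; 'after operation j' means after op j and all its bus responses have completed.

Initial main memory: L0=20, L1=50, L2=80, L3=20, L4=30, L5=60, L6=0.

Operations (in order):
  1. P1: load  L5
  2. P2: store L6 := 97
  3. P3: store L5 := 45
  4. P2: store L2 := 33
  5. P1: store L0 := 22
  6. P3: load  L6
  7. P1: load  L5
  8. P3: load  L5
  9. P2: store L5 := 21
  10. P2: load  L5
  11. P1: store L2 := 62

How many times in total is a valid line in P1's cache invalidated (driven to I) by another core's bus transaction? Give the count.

[1] P1: load  L5 | P0:I, P1:E(60), P2:I, P3:I | bus: BusRd
[2] P2: store L6 := 97 | P0:I, P1:I, P2:M(97), P3:I | bus: BusRdX
[3] P3: store L5 := 45 | P0:I, P1:I, P2:I, P3:M(45) | bus: BusRdX
[4] P2: store L2 := 33 | P0:I, P1:I, P2:M(33), P3:I | bus: BusRdX
[5] P1: store L0 := 22 | P0:I, P1:M(22), P2:I, P3:I | bus: BusRdX
[6] P3: load  L6 | P0:I, P1:I, P2:O(97), P3:S(97) | bus: BusRd
[7] P1: load  L5 | P0:I, P1:S(45), P2:I, P3:O(45) | bus: BusRd
[8] P3: load  L5 | P0:I, P1:S(45), P2:I, P3:O(45) | bus: none
[9] P2: store L5 := 21 | P0:I, P1:I, P2:M(21), P3:I | bus: BusRdX,Flush
[10] P2: load  L5 | P0:I, P1:I, P2:M(21), P3:I | bus: none
[11] P1: store L2 := 62 | P0:I, P1:M(62), P2:I, P3:I | bus: BusRdX,Flush

invalidations = 2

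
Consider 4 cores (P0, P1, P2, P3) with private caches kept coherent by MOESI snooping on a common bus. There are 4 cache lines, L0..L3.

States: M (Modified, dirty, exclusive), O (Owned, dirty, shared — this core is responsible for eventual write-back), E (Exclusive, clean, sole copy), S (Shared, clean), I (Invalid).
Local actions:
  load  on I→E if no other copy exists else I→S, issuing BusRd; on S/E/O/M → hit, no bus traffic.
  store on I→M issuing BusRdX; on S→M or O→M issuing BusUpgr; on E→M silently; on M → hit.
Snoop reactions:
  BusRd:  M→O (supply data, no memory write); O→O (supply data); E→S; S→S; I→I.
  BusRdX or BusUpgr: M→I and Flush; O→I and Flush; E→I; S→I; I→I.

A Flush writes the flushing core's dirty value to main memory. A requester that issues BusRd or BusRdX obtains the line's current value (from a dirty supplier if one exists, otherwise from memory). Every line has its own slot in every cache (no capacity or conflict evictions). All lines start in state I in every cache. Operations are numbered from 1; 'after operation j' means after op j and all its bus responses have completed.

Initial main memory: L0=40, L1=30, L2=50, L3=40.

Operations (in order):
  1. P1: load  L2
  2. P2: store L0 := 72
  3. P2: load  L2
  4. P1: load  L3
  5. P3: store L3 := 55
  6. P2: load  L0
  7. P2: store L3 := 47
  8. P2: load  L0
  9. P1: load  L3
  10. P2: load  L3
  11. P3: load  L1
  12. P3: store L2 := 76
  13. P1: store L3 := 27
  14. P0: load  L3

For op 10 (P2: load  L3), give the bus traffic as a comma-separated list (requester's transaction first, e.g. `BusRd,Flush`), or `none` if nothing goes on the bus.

bus = none

  op1 P1: load  L2 → I/E/I/I on L2; bus BusRd; mem=50
  op2 P2: store L0 := 72 → I/I/M/I on L0; bus BusRdX; mem=40
  op3 P2: load  L2 → I/S/S/I on L2; bus BusRd; mem=50
  op4 P1: load  L3 → I/E/I/I on L3; bus BusRd; mem=40
  op5 P3: store L3 := 55 → I/I/I/M on L3; bus BusRdX; mem=40
  op6 P2: load  L0 → I/I/M/I on L0; bus (none); mem=40
  op7 P2: store L3 := 47 → I/I/M/I on L3; bus BusRdX Flush; mem=55
  op8 P2: load  L0 → I/I/M/I on L0; bus (none); mem=40
  op9 P1: load  L3 → I/S/O/I on L3; bus BusRd; mem=55
  op10 P2: load  L3 → I/S/O/I on L3; bus (none); mem=55
  op11 P3: load  L1 → I/I/I/E on L1; bus BusRd; mem=30
  op12 P3: store L2 := 76 → I/I/I/M on L2; bus BusRdX; mem=50
  op13 P1: store L3 := 27 → I/M/I/I on L3; bus BusUpgr Flush; mem=47
  op14 P0: load  L3 → S/O/I/I on L3; bus BusRd; mem=47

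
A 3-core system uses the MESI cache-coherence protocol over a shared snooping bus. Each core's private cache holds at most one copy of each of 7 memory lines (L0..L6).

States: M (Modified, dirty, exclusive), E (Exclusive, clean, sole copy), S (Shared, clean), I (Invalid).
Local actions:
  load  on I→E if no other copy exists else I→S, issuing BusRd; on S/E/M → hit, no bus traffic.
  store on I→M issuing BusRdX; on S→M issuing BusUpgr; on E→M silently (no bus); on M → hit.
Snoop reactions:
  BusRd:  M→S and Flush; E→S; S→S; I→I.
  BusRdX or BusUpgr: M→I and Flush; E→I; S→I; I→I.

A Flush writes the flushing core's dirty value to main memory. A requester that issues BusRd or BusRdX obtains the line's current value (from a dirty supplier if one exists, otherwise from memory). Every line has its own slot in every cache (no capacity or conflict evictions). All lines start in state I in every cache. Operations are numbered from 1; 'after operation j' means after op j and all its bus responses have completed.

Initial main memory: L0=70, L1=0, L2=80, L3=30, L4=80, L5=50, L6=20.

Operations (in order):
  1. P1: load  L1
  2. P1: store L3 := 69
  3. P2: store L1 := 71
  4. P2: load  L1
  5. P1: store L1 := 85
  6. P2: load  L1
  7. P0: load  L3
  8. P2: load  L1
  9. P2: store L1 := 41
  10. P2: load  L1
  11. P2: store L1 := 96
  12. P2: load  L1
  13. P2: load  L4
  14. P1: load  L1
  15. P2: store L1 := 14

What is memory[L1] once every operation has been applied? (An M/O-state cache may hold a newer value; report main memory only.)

1. P1: load  L1  bus=[BusRd]  L1: P0=I P1=E P2=I  mem[L1]=0
2. P1: store L3 := 69  bus=[BusRdX]  L3: P0=I P1=M P2=I  mem[L3]=30
3. P2: store L1 := 71  bus=[BusRdX]  L1: P0=I P1=I P2=M  mem[L1]=0
4. P2: load  L1  bus=[-]  L1: P0=I P1=I P2=M  mem[L1]=0
5. P1: store L1 := 85  bus=[BusRdX,Flush]  L1: P0=I P1=M P2=I  mem[L1]=71
6. P2: load  L1  bus=[BusRd,Flush]  L1: P0=I P1=S P2=S  mem[L1]=85
7. P0: load  L3  bus=[BusRd,Flush]  L3: P0=S P1=S P2=I  mem[L3]=69
8. P2: load  L1  bus=[-]  L1: P0=I P1=S P2=S  mem[L1]=85
9. P2: store L1 := 41  bus=[BusUpgr]  L1: P0=I P1=I P2=M  mem[L1]=85
10. P2: load  L1  bus=[-]  L1: P0=I P1=I P2=M  mem[L1]=85
11. P2: store L1 := 96  bus=[-]  L1: P0=I P1=I P2=M  mem[L1]=85
12. P2: load  L1  bus=[-]  L1: P0=I P1=I P2=M  mem[L1]=85
13. P2: load  L4  bus=[BusRd]  L4: P0=I P1=I P2=E  mem[L4]=80
14. P1: load  L1  bus=[BusRd,Flush]  L1: P0=I P1=S P2=S  mem[L1]=96
15. P2: store L1 := 14  bus=[BusUpgr]  L1: P0=I P1=I P2=M  mem[L1]=96

memory[L1] = 96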